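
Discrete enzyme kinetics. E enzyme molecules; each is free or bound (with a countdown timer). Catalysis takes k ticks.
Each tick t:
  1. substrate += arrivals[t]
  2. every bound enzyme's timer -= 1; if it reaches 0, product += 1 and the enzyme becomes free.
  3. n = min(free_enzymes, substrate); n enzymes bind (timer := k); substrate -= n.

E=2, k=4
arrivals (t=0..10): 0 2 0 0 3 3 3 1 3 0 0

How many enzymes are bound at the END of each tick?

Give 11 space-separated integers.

Answer: 0 2 2 2 2 2 2 2 2 2 2

Derivation:
t=0: arr=0 -> substrate=0 bound=0 product=0
t=1: arr=2 -> substrate=0 bound=2 product=0
t=2: arr=0 -> substrate=0 bound=2 product=0
t=3: arr=0 -> substrate=0 bound=2 product=0
t=4: arr=3 -> substrate=3 bound=2 product=0
t=5: arr=3 -> substrate=4 bound=2 product=2
t=6: arr=3 -> substrate=7 bound=2 product=2
t=7: arr=1 -> substrate=8 bound=2 product=2
t=8: arr=3 -> substrate=11 bound=2 product=2
t=9: arr=0 -> substrate=9 bound=2 product=4
t=10: arr=0 -> substrate=9 bound=2 product=4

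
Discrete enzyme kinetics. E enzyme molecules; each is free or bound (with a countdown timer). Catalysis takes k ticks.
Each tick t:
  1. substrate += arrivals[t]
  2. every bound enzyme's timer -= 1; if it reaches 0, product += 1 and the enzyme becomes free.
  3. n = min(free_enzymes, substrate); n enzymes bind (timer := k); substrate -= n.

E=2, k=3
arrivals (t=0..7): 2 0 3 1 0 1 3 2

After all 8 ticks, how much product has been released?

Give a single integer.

t=0: arr=2 -> substrate=0 bound=2 product=0
t=1: arr=0 -> substrate=0 bound=2 product=0
t=2: arr=3 -> substrate=3 bound=2 product=0
t=3: arr=1 -> substrate=2 bound=2 product=2
t=4: arr=0 -> substrate=2 bound=2 product=2
t=5: arr=1 -> substrate=3 bound=2 product=2
t=6: arr=3 -> substrate=4 bound=2 product=4
t=7: arr=2 -> substrate=6 bound=2 product=4

Answer: 4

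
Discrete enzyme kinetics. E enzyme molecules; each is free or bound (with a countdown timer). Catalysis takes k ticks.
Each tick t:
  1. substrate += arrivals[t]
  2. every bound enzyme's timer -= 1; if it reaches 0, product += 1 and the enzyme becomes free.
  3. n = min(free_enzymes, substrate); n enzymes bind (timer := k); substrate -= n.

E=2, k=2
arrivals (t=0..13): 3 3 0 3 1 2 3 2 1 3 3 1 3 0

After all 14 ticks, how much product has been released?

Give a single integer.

t=0: arr=3 -> substrate=1 bound=2 product=0
t=1: arr=3 -> substrate=4 bound=2 product=0
t=2: arr=0 -> substrate=2 bound=2 product=2
t=3: arr=3 -> substrate=5 bound=2 product=2
t=4: arr=1 -> substrate=4 bound=2 product=4
t=5: arr=2 -> substrate=6 bound=2 product=4
t=6: arr=3 -> substrate=7 bound=2 product=6
t=7: arr=2 -> substrate=9 bound=2 product=6
t=8: arr=1 -> substrate=8 bound=2 product=8
t=9: arr=3 -> substrate=11 bound=2 product=8
t=10: arr=3 -> substrate=12 bound=2 product=10
t=11: arr=1 -> substrate=13 bound=2 product=10
t=12: arr=3 -> substrate=14 bound=2 product=12
t=13: arr=0 -> substrate=14 bound=2 product=12

Answer: 12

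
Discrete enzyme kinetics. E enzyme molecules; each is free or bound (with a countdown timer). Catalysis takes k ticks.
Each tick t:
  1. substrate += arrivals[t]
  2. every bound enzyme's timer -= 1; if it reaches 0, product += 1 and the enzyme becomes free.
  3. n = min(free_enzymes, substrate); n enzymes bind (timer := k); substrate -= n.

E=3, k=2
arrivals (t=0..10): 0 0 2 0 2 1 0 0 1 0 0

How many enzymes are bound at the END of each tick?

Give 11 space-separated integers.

Answer: 0 0 2 2 2 3 1 0 1 1 0

Derivation:
t=0: arr=0 -> substrate=0 bound=0 product=0
t=1: arr=0 -> substrate=0 bound=0 product=0
t=2: arr=2 -> substrate=0 bound=2 product=0
t=3: arr=0 -> substrate=0 bound=2 product=0
t=4: arr=2 -> substrate=0 bound=2 product=2
t=5: arr=1 -> substrate=0 bound=3 product=2
t=6: arr=0 -> substrate=0 bound=1 product=4
t=7: arr=0 -> substrate=0 bound=0 product=5
t=8: arr=1 -> substrate=0 bound=1 product=5
t=9: arr=0 -> substrate=0 bound=1 product=5
t=10: arr=0 -> substrate=0 bound=0 product=6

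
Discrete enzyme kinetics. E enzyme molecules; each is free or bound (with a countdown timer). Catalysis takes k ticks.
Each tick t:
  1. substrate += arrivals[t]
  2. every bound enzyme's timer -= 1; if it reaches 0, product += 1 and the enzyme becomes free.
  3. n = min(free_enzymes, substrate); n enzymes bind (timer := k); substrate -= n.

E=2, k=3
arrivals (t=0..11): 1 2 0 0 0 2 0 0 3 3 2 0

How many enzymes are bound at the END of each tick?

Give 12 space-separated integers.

Answer: 1 2 2 2 1 2 2 2 2 2 2 2

Derivation:
t=0: arr=1 -> substrate=0 bound=1 product=0
t=1: arr=2 -> substrate=1 bound=2 product=0
t=2: arr=0 -> substrate=1 bound=2 product=0
t=3: arr=0 -> substrate=0 bound=2 product=1
t=4: arr=0 -> substrate=0 bound=1 product=2
t=5: arr=2 -> substrate=1 bound=2 product=2
t=6: arr=0 -> substrate=0 bound=2 product=3
t=7: arr=0 -> substrate=0 bound=2 product=3
t=8: arr=3 -> substrate=2 bound=2 product=4
t=9: arr=3 -> substrate=4 bound=2 product=5
t=10: arr=2 -> substrate=6 bound=2 product=5
t=11: arr=0 -> substrate=5 bound=2 product=6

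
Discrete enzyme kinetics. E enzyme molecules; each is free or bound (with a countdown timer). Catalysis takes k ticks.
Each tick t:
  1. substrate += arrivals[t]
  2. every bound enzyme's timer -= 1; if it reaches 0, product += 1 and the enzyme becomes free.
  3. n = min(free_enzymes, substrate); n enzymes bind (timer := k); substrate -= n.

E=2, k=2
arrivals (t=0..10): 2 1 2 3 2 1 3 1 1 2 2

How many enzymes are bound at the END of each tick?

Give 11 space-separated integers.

t=0: arr=2 -> substrate=0 bound=2 product=0
t=1: arr=1 -> substrate=1 bound=2 product=0
t=2: arr=2 -> substrate=1 bound=2 product=2
t=3: arr=3 -> substrate=4 bound=2 product=2
t=4: arr=2 -> substrate=4 bound=2 product=4
t=5: arr=1 -> substrate=5 bound=2 product=4
t=6: arr=3 -> substrate=6 bound=2 product=6
t=7: arr=1 -> substrate=7 bound=2 product=6
t=8: arr=1 -> substrate=6 bound=2 product=8
t=9: arr=2 -> substrate=8 bound=2 product=8
t=10: arr=2 -> substrate=8 bound=2 product=10

Answer: 2 2 2 2 2 2 2 2 2 2 2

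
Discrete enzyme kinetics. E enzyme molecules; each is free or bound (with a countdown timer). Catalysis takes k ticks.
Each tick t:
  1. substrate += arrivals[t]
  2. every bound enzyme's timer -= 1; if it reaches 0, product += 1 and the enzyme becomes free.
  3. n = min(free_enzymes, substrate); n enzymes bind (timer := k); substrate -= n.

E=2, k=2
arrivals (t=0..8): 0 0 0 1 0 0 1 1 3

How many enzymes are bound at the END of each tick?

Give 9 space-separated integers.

t=0: arr=0 -> substrate=0 bound=0 product=0
t=1: arr=0 -> substrate=0 bound=0 product=0
t=2: arr=0 -> substrate=0 bound=0 product=0
t=3: arr=1 -> substrate=0 bound=1 product=0
t=4: arr=0 -> substrate=0 bound=1 product=0
t=5: arr=0 -> substrate=0 bound=0 product=1
t=6: arr=1 -> substrate=0 bound=1 product=1
t=7: arr=1 -> substrate=0 bound=2 product=1
t=8: arr=3 -> substrate=2 bound=2 product=2

Answer: 0 0 0 1 1 0 1 2 2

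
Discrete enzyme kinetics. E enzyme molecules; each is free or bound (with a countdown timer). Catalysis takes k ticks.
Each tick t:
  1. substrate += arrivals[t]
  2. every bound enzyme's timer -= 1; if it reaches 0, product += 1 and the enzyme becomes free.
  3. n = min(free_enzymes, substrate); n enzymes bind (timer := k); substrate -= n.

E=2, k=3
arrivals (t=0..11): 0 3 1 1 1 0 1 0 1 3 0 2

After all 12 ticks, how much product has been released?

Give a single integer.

t=0: arr=0 -> substrate=0 bound=0 product=0
t=1: arr=3 -> substrate=1 bound=2 product=0
t=2: arr=1 -> substrate=2 bound=2 product=0
t=3: arr=1 -> substrate=3 bound=2 product=0
t=4: arr=1 -> substrate=2 bound=2 product=2
t=5: arr=0 -> substrate=2 bound=2 product=2
t=6: arr=1 -> substrate=3 bound=2 product=2
t=7: arr=0 -> substrate=1 bound=2 product=4
t=8: arr=1 -> substrate=2 bound=2 product=4
t=9: arr=3 -> substrate=5 bound=2 product=4
t=10: arr=0 -> substrate=3 bound=2 product=6
t=11: arr=2 -> substrate=5 bound=2 product=6

Answer: 6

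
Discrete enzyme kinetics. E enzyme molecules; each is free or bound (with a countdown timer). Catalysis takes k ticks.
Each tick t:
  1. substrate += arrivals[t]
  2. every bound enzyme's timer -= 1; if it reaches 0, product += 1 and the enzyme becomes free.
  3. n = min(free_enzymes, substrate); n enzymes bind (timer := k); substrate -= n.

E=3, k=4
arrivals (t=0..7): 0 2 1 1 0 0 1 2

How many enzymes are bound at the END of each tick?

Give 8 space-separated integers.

Answer: 0 2 3 3 3 2 2 3

Derivation:
t=0: arr=0 -> substrate=0 bound=0 product=0
t=1: arr=2 -> substrate=0 bound=2 product=0
t=2: arr=1 -> substrate=0 bound=3 product=0
t=3: arr=1 -> substrate=1 bound=3 product=0
t=4: arr=0 -> substrate=1 bound=3 product=0
t=5: arr=0 -> substrate=0 bound=2 product=2
t=6: arr=1 -> substrate=0 bound=2 product=3
t=7: arr=2 -> substrate=1 bound=3 product=3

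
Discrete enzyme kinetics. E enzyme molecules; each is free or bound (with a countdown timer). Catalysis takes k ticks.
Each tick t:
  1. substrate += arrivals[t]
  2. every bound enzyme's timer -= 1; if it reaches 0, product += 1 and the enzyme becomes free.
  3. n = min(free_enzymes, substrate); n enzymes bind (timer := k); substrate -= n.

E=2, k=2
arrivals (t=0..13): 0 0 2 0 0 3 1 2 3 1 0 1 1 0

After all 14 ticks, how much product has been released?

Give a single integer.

t=0: arr=0 -> substrate=0 bound=0 product=0
t=1: arr=0 -> substrate=0 bound=0 product=0
t=2: arr=2 -> substrate=0 bound=2 product=0
t=3: arr=0 -> substrate=0 bound=2 product=0
t=4: arr=0 -> substrate=0 bound=0 product=2
t=5: arr=3 -> substrate=1 bound=2 product=2
t=6: arr=1 -> substrate=2 bound=2 product=2
t=7: arr=2 -> substrate=2 bound=2 product=4
t=8: arr=3 -> substrate=5 bound=2 product=4
t=9: arr=1 -> substrate=4 bound=2 product=6
t=10: arr=0 -> substrate=4 bound=2 product=6
t=11: arr=1 -> substrate=3 bound=2 product=8
t=12: arr=1 -> substrate=4 bound=2 product=8
t=13: arr=0 -> substrate=2 bound=2 product=10

Answer: 10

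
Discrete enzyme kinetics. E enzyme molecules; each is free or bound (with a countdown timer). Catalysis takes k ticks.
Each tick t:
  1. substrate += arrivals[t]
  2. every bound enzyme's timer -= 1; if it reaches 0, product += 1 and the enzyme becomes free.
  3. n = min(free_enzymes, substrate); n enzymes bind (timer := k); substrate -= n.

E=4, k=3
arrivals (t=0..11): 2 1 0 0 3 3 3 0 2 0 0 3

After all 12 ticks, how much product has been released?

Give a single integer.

Answer: 11

Derivation:
t=0: arr=2 -> substrate=0 bound=2 product=0
t=1: arr=1 -> substrate=0 bound=3 product=0
t=2: arr=0 -> substrate=0 bound=3 product=0
t=3: arr=0 -> substrate=0 bound=1 product=2
t=4: arr=3 -> substrate=0 bound=3 product=3
t=5: arr=3 -> substrate=2 bound=4 product=3
t=6: arr=3 -> substrate=5 bound=4 product=3
t=7: arr=0 -> substrate=2 bound=4 product=6
t=8: arr=2 -> substrate=3 bound=4 product=7
t=9: arr=0 -> substrate=3 bound=4 product=7
t=10: arr=0 -> substrate=0 bound=4 product=10
t=11: arr=3 -> substrate=2 bound=4 product=11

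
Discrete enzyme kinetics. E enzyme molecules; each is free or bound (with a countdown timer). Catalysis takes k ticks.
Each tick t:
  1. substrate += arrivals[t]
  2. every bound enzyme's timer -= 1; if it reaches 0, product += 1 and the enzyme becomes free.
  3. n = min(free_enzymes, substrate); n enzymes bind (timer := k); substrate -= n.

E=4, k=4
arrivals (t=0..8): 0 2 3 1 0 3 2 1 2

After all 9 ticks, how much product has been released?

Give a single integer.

Answer: 4

Derivation:
t=0: arr=0 -> substrate=0 bound=0 product=0
t=1: arr=2 -> substrate=0 bound=2 product=0
t=2: arr=3 -> substrate=1 bound=4 product=0
t=3: arr=1 -> substrate=2 bound=4 product=0
t=4: arr=0 -> substrate=2 bound=4 product=0
t=5: arr=3 -> substrate=3 bound=4 product=2
t=6: arr=2 -> substrate=3 bound=4 product=4
t=7: arr=1 -> substrate=4 bound=4 product=4
t=8: arr=2 -> substrate=6 bound=4 product=4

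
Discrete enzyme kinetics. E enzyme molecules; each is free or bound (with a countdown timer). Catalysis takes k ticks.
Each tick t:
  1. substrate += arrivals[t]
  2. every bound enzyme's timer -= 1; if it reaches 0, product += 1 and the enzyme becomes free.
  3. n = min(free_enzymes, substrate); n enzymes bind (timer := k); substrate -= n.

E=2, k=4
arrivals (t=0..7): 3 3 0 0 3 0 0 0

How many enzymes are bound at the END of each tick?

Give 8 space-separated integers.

Answer: 2 2 2 2 2 2 2 2

Derivation:
t=0: arr=3 -> substrate=1 bound=2 product=0
t=1: arr=3 -> substrate=4 bound=2 product=0
t=2: arr=0 -> substrate=4 bound=2 product=0
t=3: arr=0 -> substrate=4 bound=2 product=0
t=4: arr=3 -> substrate=5 bound=2 product=2
t=5: arr=0 -> substrate=5 bound=2 product=2
t=6: arr=0 -> substrate=5 bound=2 product=2
t=7: arr=0 -> substrate=5 bound=2 product=2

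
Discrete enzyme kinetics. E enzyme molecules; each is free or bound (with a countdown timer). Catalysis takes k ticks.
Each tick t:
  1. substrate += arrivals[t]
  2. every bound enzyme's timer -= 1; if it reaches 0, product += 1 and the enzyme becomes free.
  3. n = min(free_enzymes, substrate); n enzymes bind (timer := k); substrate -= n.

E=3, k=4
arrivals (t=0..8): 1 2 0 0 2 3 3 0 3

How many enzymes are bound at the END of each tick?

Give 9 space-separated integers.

Answer: 1 3 3 3 3 3 3 3 3

Derivation:
t=0: arr=1 -> substrate=0 bound=1 product=0
t=1: arr=2 -> substrate=0 bound=3 product=0
t=2: arr=0 -> substrate=0 bound=3 product=0
t=3: arr=0 -> substrate=0 bound=3 product=0
t=4: arr=2 -> substrate=1 bound=3 product=1
t=5: arr=3 -> substrate=2 bound=3 product=3
t=6: arr=3 -> substrate=5 bound=3 product=3
t=7: arr=0 -> substrate=5 bound=3 product=3
t=8: arr=3 -> substrate=7 bound=3 product=4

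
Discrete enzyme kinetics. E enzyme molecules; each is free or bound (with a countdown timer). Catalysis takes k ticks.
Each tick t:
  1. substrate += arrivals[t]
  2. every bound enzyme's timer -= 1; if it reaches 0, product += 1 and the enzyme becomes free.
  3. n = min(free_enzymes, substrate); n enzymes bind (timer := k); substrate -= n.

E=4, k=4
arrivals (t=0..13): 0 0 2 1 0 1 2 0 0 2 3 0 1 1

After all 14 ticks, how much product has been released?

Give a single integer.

Answer: 8

Derivation:
t=0: arr=0 -> substrate=0 bound=0 product=0
t=1: arr=0 -> substrate=0 bound=0 product=0
t=2: arr=2 -> substrate=0 bound=2 product=0
t=3: arr=1 -> substrate=0 bound=3 product=0
t=4: arr=0 -> substrate=0 bound=3 product=0
t=5: arr=1 -> substrate=0 bound=4 product=0
t=6: arr=2 -> substrate=0 bound=4 product=2
t=7: arr=0 -> substrate=0 bound=3 product=3
t=8: arr=0 -> substrate=0 bound=3 product=3
t=9: arr=2 -> substrate=0 bound=4 product=4
t=10: arr=3 -> substrate=1 bound=4 product=6
t=11: arr=0 -> substrate=1 bound=4 product=6
t=12: arr=1 -> substrate=2 bound=4 product=6
t=13: arr=1 -> substrate=1 bound=4 product=8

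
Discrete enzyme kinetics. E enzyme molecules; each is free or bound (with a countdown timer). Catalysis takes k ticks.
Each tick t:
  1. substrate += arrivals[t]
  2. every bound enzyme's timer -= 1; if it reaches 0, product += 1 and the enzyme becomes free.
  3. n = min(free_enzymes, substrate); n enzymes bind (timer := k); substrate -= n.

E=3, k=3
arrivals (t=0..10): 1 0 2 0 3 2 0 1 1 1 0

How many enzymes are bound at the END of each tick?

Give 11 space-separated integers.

t=0: arr=1 -> substrate=0 bound=1 product=0
t=1: arr=0 -> substrate=0 bound=1 product=0
t=2: arr=2 -> substrate=0 bound=3 product=0
t=3: arr=0 -> substrate=0 bound=2 product=1
t=4: arr=3 -> substrate=2 bound=3 product=1
t=5: arr=2 -> substrate=2 bound=3 product=3
t=6: arr=0 -> substrate=2 bound=3 product=3
t=7: arr=1 -> substrate=2 bound=3 product=4
t=8: arr=1 -> substrate=1 bound=3 product=6
t=9: arr=1 -> substrate=2 bound=3 product=6
t=10: arr=0 -> substrate=1 bound=3 product=7

Answer: 1 1 3 2 3 3 3 3 3 3 3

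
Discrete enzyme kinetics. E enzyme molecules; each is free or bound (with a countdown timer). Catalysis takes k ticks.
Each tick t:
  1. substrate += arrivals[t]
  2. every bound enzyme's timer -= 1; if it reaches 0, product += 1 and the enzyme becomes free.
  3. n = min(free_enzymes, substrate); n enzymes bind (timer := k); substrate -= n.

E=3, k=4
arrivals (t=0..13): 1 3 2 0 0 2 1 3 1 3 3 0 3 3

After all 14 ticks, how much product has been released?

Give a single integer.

t=0: arr=1 -> substrate=0 bound=1 product=0
t=1: arr=3 -> substrate=1 bound=3 product=0
t=2: arr=2 -> substrate=3 bound=3 product=0
t=3: arr=0 -> substrate=3 bound=3 product=0
t=4: arr=0 -> substrate=2 bound=3 product=1
t=5: arr=2 -> substrate=2 bound=3 product=3
t=6: arr=1 -> substrate=3 bound=3 product=3
t=7: arr=3 -> substrate=6 bound=3 product=3
t=8: arr=1 -> substrate=6 bound=3 product=4
t=9: arr=3 -> substrate=7 bound=3 product=6
t=10: arr=3 -> substrate=10 bound=3 product=6
t=11: arr=0 -> substrate=10 bound=3 product=6
t=12: arr=3 -> substrate=12 bound=3 product=7
t=13: arr=3 -> substrate=13 bound=3 product=9

Answer: 9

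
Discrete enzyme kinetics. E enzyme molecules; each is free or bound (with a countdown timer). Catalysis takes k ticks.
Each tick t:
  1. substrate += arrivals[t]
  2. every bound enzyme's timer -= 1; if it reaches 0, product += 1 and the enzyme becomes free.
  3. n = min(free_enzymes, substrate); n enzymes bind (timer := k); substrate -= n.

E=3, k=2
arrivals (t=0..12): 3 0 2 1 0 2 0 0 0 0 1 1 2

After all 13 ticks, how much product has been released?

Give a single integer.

t=0: arr=3 -> substrate=0 bound=3 product=0
t=1: arr=0 -> substrate=0 bound=3 product=0
t=2: arr=2 -> substrate=0 bound=2 product=3
t=3: arr=1 -> substrate=0 bound=3 product=3
t=4: arr=0 -> substrate=0 bound=1 product=5
t=5: arr=2 -> substrate=0 bound=2 product=6
t=6: arr=0 -> substrate=0 bound=2 product=6
t=7: arr=0 -> substrate=0 bound=0 product=8
t=8: arr=0 -> substrate=0 bound=0 product=8
t=9: arr=0 -> substrate=0 bound=0 product=8
t=10: arr=1 -> substrate=0 bound=1 product=8
t=11: arr=1 -> substrate=0 bound=2 product=8
t=12: arr=2 -> substrate=0 bound=3 product=9

Answer: 9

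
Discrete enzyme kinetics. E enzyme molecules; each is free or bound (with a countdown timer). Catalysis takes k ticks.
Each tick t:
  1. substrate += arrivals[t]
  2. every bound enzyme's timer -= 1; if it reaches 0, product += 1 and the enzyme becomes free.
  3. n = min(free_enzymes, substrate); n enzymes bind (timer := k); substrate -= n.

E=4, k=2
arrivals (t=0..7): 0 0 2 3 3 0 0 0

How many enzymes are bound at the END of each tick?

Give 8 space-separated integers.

Answer: 0 0 2 4 4 4 2 0

Derivation:
t=0: arr=0 -> substrate=0 bound=0 product=0
t=1: arr=0 -> substrate=0 bound=0 product=0
t=2: arr=2 -> substrate=0 bound=2 product=0
t=3: arr=3 -> substrate=1 bound=4 product=0
t=4: arr=3 -> substrate=2 bound=4 product=2
t=5: arr=0 -> substrate=0 bound=4 product=4
t=6: arr=0 -> substrate=0 bound=2 product=6
t=7: arr=0 -> substrate=0 bound=0 product=8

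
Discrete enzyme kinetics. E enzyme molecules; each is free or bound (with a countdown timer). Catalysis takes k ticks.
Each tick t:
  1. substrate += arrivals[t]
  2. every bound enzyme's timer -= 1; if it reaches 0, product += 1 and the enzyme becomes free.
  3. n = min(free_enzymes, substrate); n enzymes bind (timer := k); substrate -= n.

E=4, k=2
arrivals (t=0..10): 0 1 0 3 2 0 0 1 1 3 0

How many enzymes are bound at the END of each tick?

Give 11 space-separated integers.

Answer: 0 1 1 3 4 2 1 1 2 4 3

Derivation:
t=0: arr=0 -> substrate=0 bound=0 product=0
t=1: arr=1 -> substrate=0 bound=1 product=0
t=2: arr=0 -> substrate=0 bound=1 product=0
t=3: arr=3 -> substrate=0 bound=3 product=1
t=4: arr=2 -> substrate=1 bound=4 product=1
t=5: arr=0 -> substrate=0 bound=2 product=4
t=6: arr=0 -> substrate=0 bound=1 product=5
t=7: arr=1 -> substrate=0 bound=1 product=6
t=8: arr=1 -> substrate=0 bound=2 product=6
t=9: arr=3 -> substrate=0 bound=4 product=7
t=10: arr=0 -> substrate=0 bound=3 product=8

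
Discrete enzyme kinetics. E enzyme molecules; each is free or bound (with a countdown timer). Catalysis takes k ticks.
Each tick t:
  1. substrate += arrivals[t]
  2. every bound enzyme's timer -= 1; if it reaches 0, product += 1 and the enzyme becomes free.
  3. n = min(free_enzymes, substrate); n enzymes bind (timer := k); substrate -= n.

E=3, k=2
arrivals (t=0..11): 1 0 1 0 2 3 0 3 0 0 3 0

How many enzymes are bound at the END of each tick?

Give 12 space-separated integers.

t=0: arr=1 -> substrate=0 bound=1 product=0
t=1: arr=0 -> substrate=0 bound=1 product=0
t=2: arr=1 -> substrate=0 bound=1 product=1
t=3: arr=0 -> substrate=0 bound=1 product=1
t=4: arr=2 -> substrate=0 bound=2 product=2
t=5: arr=3 -> substrate=2 bound=3 product=2
t=6: arr=0 -> substrate=0 bound=3 product=4
t=7: arr=3 -> substrate=2 bound=3 product=5
t=8: arr=0 -> substrate=0 bound=3 product=7
t=9: arr=0 -> substrate=0 bound=2 product=8
t=10: arr=3 -> substrate=0 bound=3 product=10
t=11: arr=0 -> substrate=0 bound=3 product=10

Answer: 1 1 1 1 2 3 3 3 3 2 3 3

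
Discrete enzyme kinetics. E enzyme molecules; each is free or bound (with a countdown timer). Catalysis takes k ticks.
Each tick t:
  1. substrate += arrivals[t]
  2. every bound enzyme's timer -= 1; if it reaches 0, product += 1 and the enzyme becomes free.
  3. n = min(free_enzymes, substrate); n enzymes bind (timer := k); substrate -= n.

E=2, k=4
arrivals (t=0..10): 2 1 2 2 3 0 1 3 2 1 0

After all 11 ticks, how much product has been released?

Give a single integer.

t=0: arr=2 -> substrate=0 bound=2 product=0
t=1: arr=1 -> substrate=1 bound=2 product=0
t=2: arr=2 -> substrate=3 bound=2 product=0
t=3: arr=2 -> substrate=5 bound=2 product=0
t=4: arr=3 -> substrate=6 bound=2 product=2
t=5: arr=0 -> substrate=6 bound=2 product=2
t=6: arr=1 -> substrate=7 bound=2 product=2
t=7: arr=3 -> substrate=10 bound=2 product=2
t=8: arr=2 -> substrate=10 bound=2 product=4
t=9: arr=1 -> substrate=11 bound=2 product=4
t=10: arr=0 -> substrate=11 bound=2 product=4

Answer: 4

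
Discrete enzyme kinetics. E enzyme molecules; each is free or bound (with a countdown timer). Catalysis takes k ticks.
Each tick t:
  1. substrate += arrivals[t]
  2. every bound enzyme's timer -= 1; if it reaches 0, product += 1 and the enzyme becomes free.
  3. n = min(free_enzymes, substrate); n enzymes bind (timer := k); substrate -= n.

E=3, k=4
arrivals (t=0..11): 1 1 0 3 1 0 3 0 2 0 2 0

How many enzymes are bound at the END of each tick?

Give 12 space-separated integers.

Answer: 1 2 2 3 3 3 3 3 3 3 3 3

Derivation:
t=0: arr=1 -> substrate=0 bound=1 product=0
t=1: arr=1 -> substrate=0 bound=2 product=0
t=2: arr=0 -> substrate=0 bound=2 product=0
t=3: arr=3 -> substrate=2 bound=3 product=0
t=4: arr=1 -> substrate=2 bound=3 product=1
t=5: arr=0 -> substrate=1 bound=3 product=2
t=6: arr=3 -> substrate=4 bound=3 product=2
t=7: arr=0 -> substrate=3 bound=3 product=3
t=8: arr=2 -> substrate=4 bound=3 product=4
t=9: arr=0 -> substrate=3 bound=3 product=5
t=10: arr=2 -> substrate=5 bound=3 product=5
t=11: arr=0 -> substrate=4 bound=3 product=6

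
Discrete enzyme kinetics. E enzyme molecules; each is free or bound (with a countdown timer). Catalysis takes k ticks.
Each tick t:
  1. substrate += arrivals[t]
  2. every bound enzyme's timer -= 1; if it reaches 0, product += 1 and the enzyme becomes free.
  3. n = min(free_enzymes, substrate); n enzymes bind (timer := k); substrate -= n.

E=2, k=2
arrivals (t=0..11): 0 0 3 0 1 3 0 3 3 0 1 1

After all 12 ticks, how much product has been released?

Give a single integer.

Answer: 8

Derivation:
t=0: arr=0 -> substrate=0 bound=0 product=0
t=1: arr=0 -> substrate=0 bound=0 product=0
t=2: arr=3 -> substrate=1 bound=2 product=0
t=3: arr=0 -> substrate=1 bound=2 product=0
t=4: arr=1 -> substrate=0 bound=2 product=2
t=5: arr=3 -> substrate=3 bound=2 product=2
t=6: arr=0 -> substrate=1 bound=2 product=4
t=7: arr=3 -> substrate=4 bound=2 product=4
t=8: arr=3 -> substrate=5 bound=2 product=6
t=9: arr=0 -> substrate=5 bound=2 product=6
t=10: arr=1 -> substrate=4 bound=2 product=8
t=11: arr=1 -> substrate=5 bound=2 product=8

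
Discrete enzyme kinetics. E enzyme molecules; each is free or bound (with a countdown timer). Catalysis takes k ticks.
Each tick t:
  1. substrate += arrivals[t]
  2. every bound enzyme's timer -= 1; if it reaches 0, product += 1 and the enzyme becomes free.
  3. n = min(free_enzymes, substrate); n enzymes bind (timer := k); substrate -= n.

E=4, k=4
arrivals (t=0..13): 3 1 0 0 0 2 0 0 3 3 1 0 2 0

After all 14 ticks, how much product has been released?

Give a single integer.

Answer: 10

Derivation:
t=0: arr=3 -> substrate=0 bound=3 product=0
t=1: arr=1 -> substrate=0 bound=4 product=0
t=2: arr=0 -> substrate=0 bound=4 product=0
t=3: arr=0 -> substrate=0 bound=4 product=0
t=4: arr=0 -> substrate=0 bound=1 product=3
t=5: arr=2 -> substrate=0 bound=2 product=4
t=6: arr=0 -> substrate=0 bound=2 product=4
t=7: arr=0 -> substrate=0 bound=2 product=4
t=8: arr=3 -> substrate=1 bound=4 product=4
t=9: arr=3 -> substrate=2 bound=4 product=6
t=10: arr=1 -> substrate=3 bound=4 product=6
t=11: arr=0 -> substrate=3 bound=4 product=6
t=12: arr=2 -> substrate=3 bound=4 product=8
t=13: arr=0 -> substrate=1 bound=4 product=10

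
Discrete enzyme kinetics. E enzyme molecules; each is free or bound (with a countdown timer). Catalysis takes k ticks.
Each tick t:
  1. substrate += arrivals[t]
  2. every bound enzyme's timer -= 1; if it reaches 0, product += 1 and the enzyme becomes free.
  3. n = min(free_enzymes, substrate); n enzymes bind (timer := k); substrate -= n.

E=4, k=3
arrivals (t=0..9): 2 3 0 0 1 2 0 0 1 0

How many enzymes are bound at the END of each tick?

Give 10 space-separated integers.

t=0: arr=2 -> substrate=0 bound=2 product=0
t=1: arr=3 -> substrate=1 bound=4 product=0
t=2: arr=0 -> substrate=1 bound=4 product=0
t=3: arr=0 -> substrate=0 bound=3 product=2
t=4: arr=1 -> substrate=0 bound=2 product=4
t=5: arr=2 -> substrate=0 bound=4 product=4
t=6: arr=0 -> substrate=0 bound=3 product=5
t=7: arr=0 -> substrate=0 bound=2 product=6
t=8: arr=1 -> substrate=0 bound=1 product=8
t=9: arr=0 -> substrate=0 bound=1 product=8

Answer: 2 4 4 3 2 4 3 2 1 1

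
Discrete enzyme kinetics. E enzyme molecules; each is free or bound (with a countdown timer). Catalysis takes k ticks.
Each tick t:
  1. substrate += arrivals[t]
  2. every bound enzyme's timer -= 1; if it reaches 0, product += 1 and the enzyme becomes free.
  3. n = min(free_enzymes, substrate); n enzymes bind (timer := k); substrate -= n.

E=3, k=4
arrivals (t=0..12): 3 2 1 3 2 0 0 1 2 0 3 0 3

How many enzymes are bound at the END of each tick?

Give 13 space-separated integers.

Answer: 3 3 3 3 3 3 3 3 3 3 3 3 3

Derivation:
t=0: arr=3 -> substrate=0 bound=3 product=0
t=1: arr=2 -> substrate=2 bound=3 product=0
t=2: arr=1 -> substrate=3 bound=3 product=0
t=3: arr=3 -> substrate=6 bound=3 product=0
t=4: arr=2 -> substrate=5 bound=3 product=3
t=5: arr=0 -> substrate=5 bound=3 product=3
t=6: arr=0 -> substrate=5 bound=3 product=3
t=7: arr=1 -> substrate=6 bound=3 product=3
t=8: arr=2 -> substrate=5 bound=3 product=6
t=9: arr=0 -> substrate=5 bound=3 product=6
t=10: arr=3 -> substrate=8 bound=3 product=6
t=11: arr=0 -> substrate=8 bound=3 product=6
t=12: arr=3 -> substrate=8 bound=3 product=9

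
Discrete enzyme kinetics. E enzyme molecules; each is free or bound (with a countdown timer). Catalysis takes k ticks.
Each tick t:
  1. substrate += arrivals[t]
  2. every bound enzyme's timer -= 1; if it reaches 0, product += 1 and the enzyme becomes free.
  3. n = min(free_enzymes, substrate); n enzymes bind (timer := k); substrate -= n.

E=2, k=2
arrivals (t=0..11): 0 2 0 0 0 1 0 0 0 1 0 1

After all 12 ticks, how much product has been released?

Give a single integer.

Answer: 4

Derivation:
t=0: arr=0 -> substrate=0 bound=0 product=0
t=1: arr=2 -> substrate=0 bound=2 product=0
t=2: arr=0 -> substrate=0 bound=2 product=0
t=3: arr=0 -> substrate=0 bound=0 product=2
t=4: arr=0 -> substrate=0 bound=0 product=2
t=5: arr=1 -> substrate=0 bound=1 product=2
t=6: arr=0 -> substrate=0 bound=1 product=2
t=7: arr=0 -> substrate=0 bound=0 product=3
t=8: arr=0 -> substrate=0 bound=0 product=3
t=9: arr=1 -> substrate=0 bound=1 product=3
t=10: arr=0 -> substrate=0 bound=1 product=3
t=11: arr=1 -> substrate=0 bound=1 product=4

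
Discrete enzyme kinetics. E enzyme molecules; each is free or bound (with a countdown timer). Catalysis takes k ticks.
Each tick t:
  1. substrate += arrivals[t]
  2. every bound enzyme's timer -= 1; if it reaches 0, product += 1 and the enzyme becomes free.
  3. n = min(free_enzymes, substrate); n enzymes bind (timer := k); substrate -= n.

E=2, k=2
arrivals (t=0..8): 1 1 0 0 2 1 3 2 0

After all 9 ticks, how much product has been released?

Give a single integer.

Answer: 6

Derivation:
t=0: arr=1 -> substrate=0 bound=1 product=0
t=1: arr=1 -> substrate=0 bound=2 product=0
t=2: arr=0 -> substrate=0 bound=1 product=1
t=3: arr=0 -> substrate=0 bound=0 product=2
t=4: arr=2 -> substrate=0 bound=2 product=2
t=5: arr=1 -> substrate=1 bound=2 product=2
t=6: arr=3 -> substrate=2 bound=2 product=4
t=7: arr=2 -> substrate=4 bound=2 product=4
t=8: arr=0 -> substrate=2 bound=2 product=6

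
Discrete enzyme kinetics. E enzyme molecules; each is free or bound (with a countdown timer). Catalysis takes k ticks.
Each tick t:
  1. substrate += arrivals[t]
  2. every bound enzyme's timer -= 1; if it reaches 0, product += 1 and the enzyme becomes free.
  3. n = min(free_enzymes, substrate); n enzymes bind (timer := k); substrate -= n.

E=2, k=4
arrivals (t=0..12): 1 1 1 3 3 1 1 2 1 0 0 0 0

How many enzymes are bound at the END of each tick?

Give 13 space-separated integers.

Answer: 1 2 2 2 2 2 2 2 2 2 2 2 2

Derivation:
t=0: arr=1 -> substrate=0 bound=1 product=0
t=1: arr=1 -> substrate=0 bound=2 product=0
t=2: arr=1 -> substrate=1 bound=2 product=0
t=3: arr=3 -> substrate=4 bound=2 product=0
t=4: arr=3 -> substrate=6 bound=2 product=1
t=5: arr=1 -> substrate=6 bound=2 product=2
t=6: arr=1 -> substrate=7 bound=2 product=2
t=7: arr=2 -> substrate=9 bound=2 product=2
t=8: arr=1 -> substrate=9 bound=2 product=3
t=9: arr=0 -> substrate=8 bound=2 product=4
t=10: arr=0 -> substrate=8 bound=2 product=4
t=11: arr=0 -> substrate=8 bound=2 product=4
t=12: arr=0 -> substrate=7 bound=2 product=5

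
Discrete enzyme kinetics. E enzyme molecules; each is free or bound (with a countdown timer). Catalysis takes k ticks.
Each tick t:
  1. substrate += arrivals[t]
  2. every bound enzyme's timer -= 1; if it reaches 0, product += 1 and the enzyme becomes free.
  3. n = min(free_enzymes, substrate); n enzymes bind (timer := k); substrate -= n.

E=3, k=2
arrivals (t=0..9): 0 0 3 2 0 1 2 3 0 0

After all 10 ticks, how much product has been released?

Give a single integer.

Answer: 9

Derivation:
t=0: arr=0 -> substrate=0 bound=0 product=0
t=1: arr=0 -> substrate=0 bound=0 product=0
t=2: arr=3 -> substrate=0 bound=3 product=0
t=3: arr=2 -> substrate=2 bound=3 product=0
t=4: arr=0 -> substrate=0 bound=2 product=3
t=5: arr=1 -> substrate=0 bound=3 product=3
t=6: arr=2 -> substrate=0 bound=3 product=5
t=7: arr=3 -> substrate=2 bound=3 product=6
t=8: arr=0 -> substrate=0 bound=3 product=8
t=9: arr=0 -> substrate=0 bound=2 product=9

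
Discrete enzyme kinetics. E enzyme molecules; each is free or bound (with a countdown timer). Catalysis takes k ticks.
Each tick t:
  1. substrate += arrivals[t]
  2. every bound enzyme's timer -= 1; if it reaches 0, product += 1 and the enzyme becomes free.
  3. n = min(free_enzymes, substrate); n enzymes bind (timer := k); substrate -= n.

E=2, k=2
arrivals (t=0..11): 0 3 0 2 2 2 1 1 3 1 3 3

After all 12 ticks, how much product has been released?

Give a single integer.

t=0: arr=0 -> substrate=0 bound=0 product=0
t=1: arr=3 -> substrate=1 bound=2 product=0
t=2: arr=0 -> substrate=1 bound=2 product=0
t=3: arr=2 -> substrate=1 bound=2 product=2
t=4: arr=2 -> substrate=3 bound=2 product=2
t=5: arr=2 -> substrate=3 bound=2 product=4
t=6: arr=1 -> substrate=4 bound=2 product=4
t=7: arr=1 -> substrate=3 bound=2 product=6
t=8: arr=3 -> substrate=6 bound=2 product=6
t=9: arr=1 -> substrate=5 bound=2 product=8
t=10: arr=3 -> substrate=8 bound=2 product=8
t=11: arr=3 -> substrate=9 bound=2 product=10

Answer: 10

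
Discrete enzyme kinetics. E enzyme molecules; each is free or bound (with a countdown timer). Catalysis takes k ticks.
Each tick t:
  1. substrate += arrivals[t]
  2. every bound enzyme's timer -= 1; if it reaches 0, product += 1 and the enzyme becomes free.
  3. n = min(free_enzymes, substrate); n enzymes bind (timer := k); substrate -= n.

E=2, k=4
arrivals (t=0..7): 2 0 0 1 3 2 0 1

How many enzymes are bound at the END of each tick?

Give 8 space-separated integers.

t=0: arr=2 -> substrate=0 bound=2 product=0
t=1: arr=0 -> substrate=0 bound=2 product=0
t=2: arr=0 -> substrate=0 bound=2 product=0
t=3: arr=1 -> substrate=1 bound=2 product=0
t=4: arr=3 -> substrate=2 bound=2 product=2
t=5: arr=2 -> substrate=4 bound=2 product=2
t=6: arr=0 -> substrate=4 bound=2 product=2
t=7: arr=1 -> substrate=5 bound=2 product=2

Answer: 2 2 2 2 2 2 2 2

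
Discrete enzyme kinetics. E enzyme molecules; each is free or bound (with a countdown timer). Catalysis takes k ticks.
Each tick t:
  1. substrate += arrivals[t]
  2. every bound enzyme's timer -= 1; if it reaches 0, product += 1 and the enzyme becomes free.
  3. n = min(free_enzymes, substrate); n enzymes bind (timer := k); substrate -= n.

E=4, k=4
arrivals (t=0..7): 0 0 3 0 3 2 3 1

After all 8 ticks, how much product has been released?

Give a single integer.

t=0: arr=0 -> substrate=0 bound=0 product=0
t=1: arr=0 -> substrate=0 bound=0 product=0
t=2: arr=3 -> substrate=0 bound=3 product=0
t=3: arr=0 -> substrate=0 bound=3 product=0
t=4: arr=3 -> substrate=2 bound=4 product=0
t=5: arr=2 -> substrate=4 bound=4 product=0
t=6: arr=3 -> substrate=4 bound=4 product=3
t=7: arr=1 -> substrate=5 bound=4 product=3

Answer: 3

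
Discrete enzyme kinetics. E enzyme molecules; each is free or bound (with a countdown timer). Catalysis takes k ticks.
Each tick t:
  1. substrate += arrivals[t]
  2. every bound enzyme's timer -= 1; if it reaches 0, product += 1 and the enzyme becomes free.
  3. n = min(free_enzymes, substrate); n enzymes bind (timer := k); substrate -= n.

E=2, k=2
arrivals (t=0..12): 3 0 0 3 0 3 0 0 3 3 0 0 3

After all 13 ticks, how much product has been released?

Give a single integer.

Answer: 11

Derivation:
t=0: arr=3 -> substrate=1 bound=2 product=0
t=1: arr=0 -> substrate=1 bound=2 product=0
t=2: arr=0 -> substrate=0 bound=1 product=2
t=3: arr=3 -> substrate=2 bound=2 product=2
t=4: arr=0 -> substrate=1 bound=2 product=3
t=5: arr=3 -> substrate=3 bound=2 product=4
t=6: arr=0 -> substrate=2 bound=2 product=5
t=7: arr=0 -> substrate=1 bound=2 product=6
t=8: arr=3 -> substrate=3 bound=2 product=7
t=9: arr=3 -> substrate=5 bound=2 product=8
t=10: arr=0 -> substrate=4 bound=2 product=9
t=11: arr=0 -> substrate=3 bound=2 product=10
t=12: arr=3 -> substrate=5 bound=2 product=11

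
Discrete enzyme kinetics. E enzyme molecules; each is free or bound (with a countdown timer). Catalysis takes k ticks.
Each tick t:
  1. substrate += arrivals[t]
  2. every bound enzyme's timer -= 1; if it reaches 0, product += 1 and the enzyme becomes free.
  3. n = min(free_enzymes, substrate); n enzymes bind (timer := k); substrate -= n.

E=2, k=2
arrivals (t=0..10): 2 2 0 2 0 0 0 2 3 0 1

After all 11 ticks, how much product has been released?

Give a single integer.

Answer: 8

Derivation:
t=0: arr=2 -> substrate=0 bound=2 product=0
t=1: arr=2 -> substrate=2 bound=2 product=0
t=2: arr=0 -> substrate=0 bound=2 product=2
t=3: arr=2 -> substrate=2 bound=2 product=2
t=4: arr=0 -> substrate=0 bound=2 product=4
t=5: arr=0 -> substrate=0 bound=2 product=4
t=6: arr=0 -> substrate=0 bound=0 product=6
t=7: arr=2 -> substrate=0 bound=2 product=6
t=8: arr=3 -> substrate=3 bound=2 product=6
t=9: arr=0 -> substrate=1 bound=2 product=8
t=10: arr=1 -> substrate=2 bound=2 product=8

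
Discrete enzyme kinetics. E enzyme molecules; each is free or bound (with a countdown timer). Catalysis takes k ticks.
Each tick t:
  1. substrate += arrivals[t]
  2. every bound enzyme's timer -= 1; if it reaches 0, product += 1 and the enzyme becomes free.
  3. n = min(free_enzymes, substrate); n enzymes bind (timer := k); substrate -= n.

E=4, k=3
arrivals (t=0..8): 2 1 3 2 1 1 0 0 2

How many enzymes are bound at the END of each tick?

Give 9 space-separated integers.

t=0: arr=2 -> substrate=0 bound=2 product=0
t=1: arr=1 -> substrate=0 bound=3 product=0
t=2: arr=3 -> substrate=2 bound=4 product=0
t=3: arr=2 -> substrate=2 bound=4 product=2
t=4: arr=1 -> substrate=2 bound=4 product=3
t=5: arr=1 -> substrate=2 bound=4 product=4
t=6: arr=0 -> substrate=0 bound=4 product=6
t=7: arr=0 -> substrate=0 bound=3 product=7
t=8: arr=2 -> substrate=0 bound=4 product=8

Answer: 2 3 4 4 4 4 4 3 4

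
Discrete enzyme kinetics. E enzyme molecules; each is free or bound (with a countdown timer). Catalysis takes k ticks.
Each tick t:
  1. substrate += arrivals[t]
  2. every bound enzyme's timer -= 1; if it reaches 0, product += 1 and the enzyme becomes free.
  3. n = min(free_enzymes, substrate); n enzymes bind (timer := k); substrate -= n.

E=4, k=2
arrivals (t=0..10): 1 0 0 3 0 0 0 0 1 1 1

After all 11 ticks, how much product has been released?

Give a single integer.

t=0: arr=1 -> substrate=0 bound=1 product=0
t=1: arr=0 -> substrate=0 bound=1 product=0
t=2: arr=0 -> substrate=0 bound=0 product=1
t=3: arr=3 -> substrate=0 bound=3 product=1
t=4: arr=0 -> substrate=0 bound=3 product=1
t=5: arr=0 -> substrate=0 bound=0 product=4
t=6: arr=0 -> substrate=0 bound=0 product=4
t=7: arr=0 -> substrate=0 bound=0 product=4
t=8: arr=1 -> substrate=0 bound=1 product=4
t=9: arr=1 -> substrate=0 bound=2 product=4
t=10: arr=1 -> substrate=0 bound=2 product=5

Answer: 5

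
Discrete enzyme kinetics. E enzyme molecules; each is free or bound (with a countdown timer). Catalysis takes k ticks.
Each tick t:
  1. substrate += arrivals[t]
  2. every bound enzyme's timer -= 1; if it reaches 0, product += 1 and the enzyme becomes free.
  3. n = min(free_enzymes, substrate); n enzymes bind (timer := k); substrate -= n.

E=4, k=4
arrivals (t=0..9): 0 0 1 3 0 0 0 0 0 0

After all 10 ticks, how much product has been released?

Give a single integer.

Answer: 4

Derivation:
t=0: arr=0 -> substrate=0 bound=0 product=0
t=1: arr=0 -> substrate=0 bound=0 product=0
t=2: arr=1 -> substrate=0 bound=1 product=0
t=3: arr=3 -> substrate=0 bound=4 product=0
t=4: arr=0 -> substrate=0 bound=4 product=0
t=5: arr=0 -> substrate=0 bound=4 product=0
t=6: arr=0 -> substrate=0 bound=3 product=1
t=7: arr=0 -> substrate=0 bound=0 product=4
t=8: arr=0 -> substrate=0 bound=0 product=4
t=9: arr=0 -> substrate=0 bound=0 product=4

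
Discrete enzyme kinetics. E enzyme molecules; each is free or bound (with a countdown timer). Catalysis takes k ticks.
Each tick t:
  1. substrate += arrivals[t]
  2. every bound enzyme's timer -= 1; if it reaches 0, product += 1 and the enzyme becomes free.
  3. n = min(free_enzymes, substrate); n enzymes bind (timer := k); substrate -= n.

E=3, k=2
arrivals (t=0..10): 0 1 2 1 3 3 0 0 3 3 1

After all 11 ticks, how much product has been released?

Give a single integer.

t=0: arr=0 -> substrate=0 bound=0 product=0
t=1: arr=1 -> substrate=0 bound=1 product=0
t=2: arr=2 -> substrate=0 bound=3 product=0
t=3: arr=1 -> substrate=0 bound=3 product=1
t=4: arr=3 -> substrate=1 bound=3 product=3
t=5: arr=3 -> substrate=3 bound=3 product=4
t=6: arr=0 -> substrate=1 bound=3 product=6
t=7: arr=0 -> substrate=0 bound=3 product=7
t=8: arr=3 -> substrate=1 bound=3 product=9
t=9: arr=3 -> substrate=3 bound=3 product=10
t=10: arr=1 -> substrate=2 bound=3 product=12

Answer: 12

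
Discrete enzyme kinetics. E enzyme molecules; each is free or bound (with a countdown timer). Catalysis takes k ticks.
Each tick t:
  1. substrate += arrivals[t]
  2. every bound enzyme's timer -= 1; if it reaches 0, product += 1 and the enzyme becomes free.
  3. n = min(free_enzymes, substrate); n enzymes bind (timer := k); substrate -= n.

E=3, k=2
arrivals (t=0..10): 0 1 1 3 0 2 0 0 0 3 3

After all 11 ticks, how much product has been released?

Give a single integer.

t=0: arr=0 -> substrate=0 bound=0 product=0
t=1: arr=1 -> substrate=0 bound=1 product=0
t=2: arr=1 -> substrate=0 bound=2 product=0
t=3: arr=3 -> substrate=1 bound=3 product=1
t=4: arr=0 -> substrate=0 bound=3 product=2
t=5: arr=2 -> substrate=0 bound=3 product=4
t=6: arr=0 -> substrate=0 bound=2 product=5
t=7: arr=0 -> substrate=0 bound=0 product=7
t=8: arr=0 -> substrate=0 bound=0 product=7
t=9: arr=3 -> substrate=0 bound=3 product=7
t=10: arr=3 -> substrate=3 bound=3 product=7

Answer: 7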